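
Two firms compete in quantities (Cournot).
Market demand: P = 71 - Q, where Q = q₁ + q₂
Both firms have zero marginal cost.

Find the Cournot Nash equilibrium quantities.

q₁* = q₂* = 23.67; P* = 23.67

Work:
Profit: π_i = P·q_i = (a - q_i - q_j)·q_i
FOC: ∂π_i/∂q_i = a - 2q_i - q_j = 0
Reaction function: q_i = (71 - q_j)/2
Symmetry: q* = 71/3 = 23.67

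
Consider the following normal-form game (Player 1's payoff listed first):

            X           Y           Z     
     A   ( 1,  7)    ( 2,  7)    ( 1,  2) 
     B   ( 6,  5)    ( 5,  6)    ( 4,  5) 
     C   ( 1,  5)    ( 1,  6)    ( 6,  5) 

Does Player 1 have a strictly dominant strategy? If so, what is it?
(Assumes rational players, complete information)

No strictly dominant strategy exists for Player 1

Work:
A strategy strictly dominates another if it gives a strictly higher payoff against every opponent action. Compare each pair of P1's strategies column-by-column:
  A vs B: [1 vs 6, 2 vs 5, 1 vs 4] → A does not strictly dominate B (column X: 1 ≤ 6)
  A vs C: [1 vs 1, 2 vs 1, 1 vs 6] → A does not strictly dominate C (column X: 1 ≤ 1)
  B vs A: [6 vs 1, 5 vs 2, 4 vs 1] → B strictly dominates A
  B vs C: [6 vs 1, 5 vs 1, 4 vs 6] → B does not strictly dominate C (column Z: 4 ≤ 6)
  C vs A: [1 vs 1, 1 vs 2, 6 vs 1] → C does not strictly dominate A (column X: 1 ≤ 1)
  C vs B: [1 vs 6, 1 vs 5, 6 vs 4] → C does not strictly dominate B (column X: 1 ≤ 6)
No single strategy strictly dominates all others → no strictly dominant strategy.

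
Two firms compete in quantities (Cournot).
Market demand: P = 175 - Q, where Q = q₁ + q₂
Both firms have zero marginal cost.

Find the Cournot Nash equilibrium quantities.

q₁* = q₂* = 58.33; P* = 58.33

Work:
Profit: π_i = P·q_i = (a - q_i - q_j)·q_i
FOC: ∂π_i/∂q_i = a - 2q_i - q_j = 0
Reaction function: q_i = (175 - q_j)/2
Symmetry: q* = 175/3 = 58.33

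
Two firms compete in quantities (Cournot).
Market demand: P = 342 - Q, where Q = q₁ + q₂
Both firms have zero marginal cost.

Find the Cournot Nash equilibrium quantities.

q₁* = q₂* = 114.0; P* = 114.0

Work:
Profit: π_i = P·q_i = (a - q_i - q_j)·q_i
FOC: ∂π_i/∂q_i = a - 2q_i - q_j = 0
Reaction function: q_i = (342 - q_j)/2
Symmetry: q* = 342/3 = 114.0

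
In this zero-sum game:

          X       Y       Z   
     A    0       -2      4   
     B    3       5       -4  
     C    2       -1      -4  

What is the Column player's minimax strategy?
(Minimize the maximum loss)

Column should play X, value = 3

Work:
Column player minimizes Row's maximum payoff:
Column X: max payoff to Row = 3
Column Y: max payoff to Row = 5
Column Z: max payoff to Row = 4
Minimum is 3, achieved by column X.
Minimax strategy: X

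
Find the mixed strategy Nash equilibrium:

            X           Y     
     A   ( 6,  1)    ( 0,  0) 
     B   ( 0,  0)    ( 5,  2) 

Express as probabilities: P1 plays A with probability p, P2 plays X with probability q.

p = 0.6667, q = 0.4545

Work:
Find probabilities that make opponent indifferent:
P2 chooses q to make P1 indifferent between A and B
P1 chooses p to make P2 indifferent between X and Y
Mixed NE: P1 plays (A: 0.6667, B: 0.3333), P2 plays (X: 0.4545, Y: 0.5455)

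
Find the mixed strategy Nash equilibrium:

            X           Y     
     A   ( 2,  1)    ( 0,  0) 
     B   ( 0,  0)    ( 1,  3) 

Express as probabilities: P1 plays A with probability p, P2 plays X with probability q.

p = 0.75, q = 0.3333

Work:
Find probabilities that make opponent indifferent:
P2 chooses q to make P1 indifferent between A and B
P1 chooses p to make P2 indifferent between X and Y
Mixed NE: P1 plays (A: 0.75, B: 0.25), P2 plays (X: 0.3333, Y: 0.6667)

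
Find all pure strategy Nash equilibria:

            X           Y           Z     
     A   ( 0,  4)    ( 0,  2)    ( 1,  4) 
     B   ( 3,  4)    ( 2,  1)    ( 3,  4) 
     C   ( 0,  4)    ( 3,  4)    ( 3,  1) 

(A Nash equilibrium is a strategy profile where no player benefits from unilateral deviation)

Nash equilibrium: (B, X), (B, Z), (C, Y)

Work:
Best responses:
  P1 vs X: payoffs [0, 3, 0] → best response B (payoff 3)
  P1 vs Y: payoffs [0, 2, 3] → best response C (payoff 3)
  P1 vs Z: payoffs [1, 3, 3] → best response B/C (payoff 3)
  P2 vs A: payoffs [4, 2, 4] → best response X/Z (payoff 4)
  P2 vs B: payoffs [4, 1, 4] → best response X/Z (payoff 4)
  P2 vs C: payoffs [4, 4, 1] → best response X/Y (payoff 4)
Mutual best responses: (B,X), (B,Z), (C,Y) → Nash equilibria.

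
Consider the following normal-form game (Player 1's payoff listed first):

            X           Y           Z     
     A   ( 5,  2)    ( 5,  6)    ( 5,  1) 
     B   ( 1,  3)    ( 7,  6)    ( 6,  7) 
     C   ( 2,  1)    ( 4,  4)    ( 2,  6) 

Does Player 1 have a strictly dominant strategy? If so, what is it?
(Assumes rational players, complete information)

No strictly dominant strategy exists for Player 1

Work:
A strategy strictly dominates another if it gives a strictly higher payoff against every opponent action. Compare each pair of P1's strategies column-by-column:
  A vs B: [5 vs 1, 5 vs 7, 5 vs 6] → A does not strictly dominate B (column Y: 5 ≤ 7)
  A vs C: [5 vs 2, 5 vs 4, 5 vs 2] → A strictly dominates C
  B vs A: [1 vs 5, 7 vs 5, 6 vs 5] → B does not strictly dominate A (column X: 1 ≤ 5)
  B vs C: [1 vs 2, 7 vs 4, 6 vs 2] → B does not strictly dominate C (column X: 1 ≤ 2)
  C vs A: [2 vs 5, 4 vs 5, 2 vs 5] → C does not strictly dominate A (column X: 2 ≤ 5)
  C vs B: [2 vs 1, 4 vs 7, 2 vs 6] → C does not strictly dominate B (column Y: 4 ≤ 7)
No single strategy strictly dominates all others → no strictly dominant strategy.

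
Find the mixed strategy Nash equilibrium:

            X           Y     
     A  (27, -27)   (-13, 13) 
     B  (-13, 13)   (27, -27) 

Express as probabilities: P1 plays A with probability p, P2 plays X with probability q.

p = 0.5, q = 0.5

Work:
Find probabilities that make opponent indifferent:
P2 chooses q to make P1 indifferent between A and B
P1 chooses p to make P2 indifferent between X and Y
Mixed NE: P1 plays (A: 0.5, B: 0.5), P2 plays (X: 0.5, Y: 0.5)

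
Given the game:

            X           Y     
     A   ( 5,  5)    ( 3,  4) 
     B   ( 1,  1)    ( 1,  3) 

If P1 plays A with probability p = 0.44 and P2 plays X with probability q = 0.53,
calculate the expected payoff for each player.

E[P1] = 2.3464, E[P2] = 3.0796

Work:
E[P1] = p·q·π₁(A,X) + p·(1-q)·π₁(A,Y) + (1-p)·q·π₁(B,X) + (1-p)·(1-q)·π₁(B,Y)
= 0.44·0.53·5 + 0.44·0.47·3 + 0.56·0.53·1 + 0.56·0.47·1
= 2.3464

E[P2] = 3.0796 (similar calculation)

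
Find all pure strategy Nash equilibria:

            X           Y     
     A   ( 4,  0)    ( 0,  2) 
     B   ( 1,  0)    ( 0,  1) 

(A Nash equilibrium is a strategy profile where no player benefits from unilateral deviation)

Nash equilibrium: (A, Y), (B, Y)

Work:
Best responses:
  P1 vs X: payoffs [4, 1] → best response A (payoff 4)
  P1 vs Y: payoffs [0, 0] → best response A/B (payoff 0)
  P2 vs A: payoffs [0, 2] → best response Y (payoff 2)
  P2 vs B: payoffs [0, 1] → best response Y (payoff 1)
Mutual best responses: (A,Y), (B,Y) → Nash equilibria.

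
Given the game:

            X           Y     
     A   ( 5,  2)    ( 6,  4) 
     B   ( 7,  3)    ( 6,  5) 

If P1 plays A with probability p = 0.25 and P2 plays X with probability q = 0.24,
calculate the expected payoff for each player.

E[P1] = 6.12, E[P2] = 4.27

Work:
E[P1] = p·q·π₁(A,X) + p·(1-q)·π₁(A,Y) + (1-p)·q·π₁(B,X) + (1-p)·(1-q)·π₁(B,Y)
= 0.25·0.24·5 + 0.25·0.76·6 + 0.75·0.24·7 + 0.75·0.76·6
= 6.12

E[P2] = 4.27 (similar calculation)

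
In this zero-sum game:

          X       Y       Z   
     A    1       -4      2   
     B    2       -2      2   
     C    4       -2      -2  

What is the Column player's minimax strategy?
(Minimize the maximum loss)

Column should play Y, value = -2

Work:
Column player minimizes Row's maximum payoff:
Column X: max payoff to Row = 4
Column Y: max payoff to Row = -2
Column Z: max payoff to Row = 2
Minimum is -2, achieved by column Y.
Minimax strategy: Y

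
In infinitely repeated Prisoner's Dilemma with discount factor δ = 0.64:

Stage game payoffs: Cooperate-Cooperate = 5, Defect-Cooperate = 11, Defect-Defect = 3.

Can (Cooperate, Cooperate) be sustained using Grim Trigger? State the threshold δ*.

δ* = 0.75; since δ = 0.64 < 0.75, cooperation cannot be sustained

Work:
For Grim Trigger:
Cooperate forever: 5/(1-δ)
Defect then punished: 11 + 3·δ/(1-δ)
Need: 5/(1-δ) ≥ 11 + 3·δ/(1-δ)
Solving: δ ≥ (T-R)/(T-P) = (11-5)/(11-3) = 0.75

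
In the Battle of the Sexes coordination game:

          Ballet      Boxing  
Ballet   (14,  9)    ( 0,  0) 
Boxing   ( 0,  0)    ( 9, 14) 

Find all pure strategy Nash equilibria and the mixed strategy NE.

Pure NE: (Ballet, Ballet) and (Boxing, Boxing); Mixed NE: p = 0.6087, q = 0.3913

Work:
Check pure NE:
(Ballet, Ballet): (14, 9) - no unilateral deviation beneficial
(Boxing, Boxing): (9, 14) - no unilateral deviation beneficial
Mixed NE: P1 plays Ballet with p = 0.6087, P2 plays Ballet with q = 0.3913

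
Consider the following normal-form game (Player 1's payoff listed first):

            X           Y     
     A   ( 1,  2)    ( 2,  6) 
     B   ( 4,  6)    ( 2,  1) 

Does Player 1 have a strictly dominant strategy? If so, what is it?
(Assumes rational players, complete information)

No strictly dominant strategy exists for Player 1

Work:
A strategy strictly dominates another if it gives a strictly higher payoff against every opponent action. Compare each pair of P1's strategies column-by-column:
  A vs B: [1 vs 4, 2 vs 2] → A does not strictly dominate B (column X: 1 ≤ 4)
  B vs A: [4 vs 1, 2 vs 2] → B does not strictly dominate A (column Y: 2 ≤ 2)
No single strategy strictly dominates all others → no strictly dominant strategy.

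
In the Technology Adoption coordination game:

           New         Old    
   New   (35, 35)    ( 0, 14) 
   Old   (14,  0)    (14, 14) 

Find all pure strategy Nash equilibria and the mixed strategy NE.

Pure NE: (New, New) and (Old, Old); Mixed NE: p = 0.4, q = 0.4

Work:
Check pure NE:
(New, New): (35, 35) - no unilateral deviation beneficial
(Old, Old): (14, 14) - no unilateral deviation beneficial
Mixed NE: P1 plays New with p = 0.4, P2 plays New with q = 0.4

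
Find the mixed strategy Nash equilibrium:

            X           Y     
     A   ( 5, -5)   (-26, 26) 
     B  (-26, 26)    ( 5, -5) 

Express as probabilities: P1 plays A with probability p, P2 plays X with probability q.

p = 0.5, q = 0.5

Work:
Find probabilities that make opponent indifferent:
P2 chooses q to make P1 indifferent between A and B
P1 chooses p to make P2 indifferent between X and Y
Mixed NE: P1 plays (A: 0.5, B: 0.5), P2 plays (X: 0.5, Y: 0.5)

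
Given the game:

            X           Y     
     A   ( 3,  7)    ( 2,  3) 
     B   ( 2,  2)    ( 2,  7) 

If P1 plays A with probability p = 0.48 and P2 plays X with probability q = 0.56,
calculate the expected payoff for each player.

E[P1] = 2.2688, E[P2] = 4.6992

Work:
E[P1] = p·q·π₁(A,X) + p·(1-q)·π₁(A,Y) + (1-p)·q·π₁(B,X) + (1-p)·(1-q)·π₁(B,Y)
= 0.48·0.56·3 + 0.48·0.44·2 + 0.52·0.56·2 + 0.52·0.44·2
= 2.2688

E[P2] = 4.6992 (similar calculation)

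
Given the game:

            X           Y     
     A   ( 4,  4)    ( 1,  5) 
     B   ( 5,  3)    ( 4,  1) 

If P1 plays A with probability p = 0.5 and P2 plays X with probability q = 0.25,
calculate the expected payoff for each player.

E[P1] = 3.0, E[P2] = 3.125

Work:
E[P1] = p·q·π₁(A,X) + p·(1-q)·π₁(A,Y) + (1-p)·q·π₁(B,X) + (1-p)·(1-q)·π₁(B,Y)
= 0.5·0.25·4 + 0.5·0.75·1 + 0.5·0.25·5 + 0.5·0.75·4
= 3.0

E[P2] = 3.125 (similar calculation)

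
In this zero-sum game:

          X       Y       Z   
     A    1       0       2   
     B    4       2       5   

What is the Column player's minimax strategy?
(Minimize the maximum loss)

Column should play Y, value = 2

Work:
Column player minimizes Row's maximum payoff:
Column X: max payoff to Row = 4
Column Y: max payoff to Row = 2
Column Z: max payoff to Row = 5
Minimum is 2, achieved by column Y.
Minimax strategy: Y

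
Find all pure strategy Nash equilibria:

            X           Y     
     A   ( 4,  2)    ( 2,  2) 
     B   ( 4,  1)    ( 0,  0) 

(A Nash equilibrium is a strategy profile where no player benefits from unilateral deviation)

Nash equilibrium: (A, X), (A, Y), (B, X)

Work:
Best responses:
  P1 vs X: payoffs [4, 4] → best response A/B (payoff 4)
  P1 vs Y: payoffs [2, 0] → best response A (payoff 2)
  P2 vs A: payoffs [2, 2] → best response X/Y (payoff 2)
  P2 vs B: payoffs [1, 0] → best response X (payoff 1)
Mutual best responses: (A,X), (A,Y), (B,X) → Nash equilibria.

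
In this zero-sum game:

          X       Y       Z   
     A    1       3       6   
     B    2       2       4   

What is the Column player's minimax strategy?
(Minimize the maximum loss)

Column should play X, value = 2

Work:
Column player minimizes Row's maximum payoff:
Column X: max payoff to Row = 2
Column Y: max payoff to Row = 3
Column Z: max payoff to Row = 6
Minimum is 2, achieved by column X.
Minimax strategy: X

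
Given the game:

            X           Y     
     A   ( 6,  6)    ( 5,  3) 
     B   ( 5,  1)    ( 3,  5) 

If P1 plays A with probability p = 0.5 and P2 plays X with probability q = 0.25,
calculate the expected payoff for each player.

E[P1] = 4.375, E[P2] = 3.875

Work:
E[P1] = p·q·π₁(A,X) + p·(1-q)·π₁(A,Y) + (1-p)·q·π₁(B,X) + (1-p)·(1-q)·π₁(B,Y)
= 0.5·0.25·6 + 0.5·0.75·5 + 0.5·0.25·5 + 0.5·0.75·3
= 4.375

E[P2] = 3.875 (similar calculation)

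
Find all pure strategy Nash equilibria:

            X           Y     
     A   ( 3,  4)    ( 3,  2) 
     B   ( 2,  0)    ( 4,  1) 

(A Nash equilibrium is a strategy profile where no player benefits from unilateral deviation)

Nash equilibrium: (A, X), (B, Y)

Work:
Best responses:
  P1 vs X: payoffs [3, 2] → best response A (payoff 3)
  P1 vs Y: payoffs [3, 4] → best response B (payoff 4)
  P2 vs A: payoffs [4, 2] → best response X (payoff 4)
  P2 vs B: payoffs [0, 1] → best response Y (payoff 1)
Mutual best responses: (A,X), (B,Y) → Nash equilibria.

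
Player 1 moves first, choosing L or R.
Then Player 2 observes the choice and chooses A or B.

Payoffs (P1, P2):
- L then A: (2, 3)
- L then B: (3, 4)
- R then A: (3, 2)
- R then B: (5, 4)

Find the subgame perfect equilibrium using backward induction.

P1 plays R, P2 plays B after L and B after R; Payoff (5, 4)

Work:
Backward induction:
After L: P2 chooses B → P1 gets 3
After R: P2 chooses B → P1 gets 5
P1 chooses R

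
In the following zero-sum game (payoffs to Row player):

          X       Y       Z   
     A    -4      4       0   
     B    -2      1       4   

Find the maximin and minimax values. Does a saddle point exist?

Maximin = -2, Minimax = -2, Saddle: True

Work:
Row minimums: [-4, -2] → maximin = -2
Column maximums: [-2, 4, 4] → minimax = -2
Saddle point exists! Game value = -2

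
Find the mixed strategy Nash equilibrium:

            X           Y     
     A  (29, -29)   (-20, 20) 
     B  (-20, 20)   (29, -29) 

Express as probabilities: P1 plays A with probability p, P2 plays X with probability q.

p = 0.5, q = 0.5

Work:
Find probabilities that make opponent indifferent:
P2 chooses q to make P1 indifferent between A and B
P1 chooses p to make P2 indifferent between X and Y
Mixed NE: P1 plays (A: 0.5, B: 0.5), P2 plays (X: 0.5, Y: 0.5)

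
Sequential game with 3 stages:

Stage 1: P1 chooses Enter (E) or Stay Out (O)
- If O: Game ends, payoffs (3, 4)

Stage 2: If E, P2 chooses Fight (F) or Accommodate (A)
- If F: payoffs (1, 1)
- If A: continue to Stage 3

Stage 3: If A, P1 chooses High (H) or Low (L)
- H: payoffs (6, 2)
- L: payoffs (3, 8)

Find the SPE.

SPE: (E, A, H); Outcome (6, 2)

Work:
Stage 3: P1 chooses H (6 vs 3)
Stage 2: P2: F->1, A->2 (anticipating H). Choose A
Stage 1: P1: O->3, E->6 (anticipating A, H). Choose E
SPE path: E -> A -> H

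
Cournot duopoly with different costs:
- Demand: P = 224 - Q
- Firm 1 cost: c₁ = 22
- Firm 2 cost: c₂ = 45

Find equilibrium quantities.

q₁* = 75.0, q₂* = 52.0

Work:
Reaction: q₁ = (224 - 22 - q₂)/2
Reaction: q₂ = (224 - 45 - q₁)/2
Solve simultaneously:
q₁* = (224 - 2×22 + 45)/3 = 75.0
q₂* = (224 - 2×45 + 22)/3 = 52.0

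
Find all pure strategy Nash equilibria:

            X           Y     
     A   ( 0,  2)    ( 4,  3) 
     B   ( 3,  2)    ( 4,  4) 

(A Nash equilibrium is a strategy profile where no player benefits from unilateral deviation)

Nash equilibrium: (A, Y), (B, Y)

Work:
Best responses:
  P1 vs X: payoffs [0, 3] → best response B (payoff 3)
  P1 vs Y: payoffs [4, 4] → best response A/B (payoff 4)
  P2 vs A: payoffs [2, 3] → best response Y (payoff 3)
  P2 vs B: payoffs [2, 4] → best response Y (payoff 4)
Mutual best responses: (A,Y), (B,Y) → Nash equilibria.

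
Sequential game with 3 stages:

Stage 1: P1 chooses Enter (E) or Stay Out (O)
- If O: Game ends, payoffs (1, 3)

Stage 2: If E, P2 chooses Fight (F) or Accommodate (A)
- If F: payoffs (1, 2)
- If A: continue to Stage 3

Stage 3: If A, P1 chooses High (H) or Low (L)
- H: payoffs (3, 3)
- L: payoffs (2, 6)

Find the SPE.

SPE: (E, A, H); Outcome (3, 3)

Work:
Stage 3: P1 chooses H (3 vs 2)
Stage 2: P2: F->2, A->3 (anticipating H). Choose A
Stage 1: P1: O->1, E->3 (anticipating A, H). Choose E
SPE path: E -> A -> H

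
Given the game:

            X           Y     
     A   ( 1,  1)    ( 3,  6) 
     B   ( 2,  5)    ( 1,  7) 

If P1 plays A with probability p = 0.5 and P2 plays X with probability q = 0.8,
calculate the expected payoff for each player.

E[P1] = 1.6, E[P2] = 3.7

Work:
E[P1] = p·q·π₁(A,X) + p·(1-q)·π₁(A,Y) + (1-p)·q·π₁(B,X) + (1-p)·(1-q)·π₁(B,Y)
= 0.5·0.8·1 + 0.5·0.2·3 + 0.5·0.8·2 + 0.5·0.2·1
= 1.6

E[P2] = 3.7 (similar calculation)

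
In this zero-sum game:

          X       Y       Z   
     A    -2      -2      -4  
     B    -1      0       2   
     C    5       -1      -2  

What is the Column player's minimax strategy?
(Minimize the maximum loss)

Column should play Y, value = 0

Work:
Column player minimizes Row's maximum payoff:
Column X: max payoff to Row = 5
Column Y: max payoff to Row = 0
Column Z: max payoff to Row = 2
Minimum is 0, achieved by column Y.
Minimax strategy: Y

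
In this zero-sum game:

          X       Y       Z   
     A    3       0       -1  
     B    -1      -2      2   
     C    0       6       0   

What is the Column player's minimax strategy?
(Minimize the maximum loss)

Column should play Z, value = 2

Work:
Column player minimizes Row's maximum payoff:
Column X: max payoff to Row = 3
Column Y: max payoff to Row = 6
Column Z: max payoff to Row = 2
Minimum is 2, achieved by column Z.
Minimax strategy: Z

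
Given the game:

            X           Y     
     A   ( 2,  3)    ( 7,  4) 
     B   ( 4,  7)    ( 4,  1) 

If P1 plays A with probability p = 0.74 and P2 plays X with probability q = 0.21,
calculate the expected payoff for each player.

E[P1] = 5.443, E[P2] = 3.3922

Work:
E[P1] = p·q·π₁(A,X) + p·(1-q)·π₁(A,Y) + (1-p)·q·π₁(B,X) + (1-p)·(1-q)·π₁(B,Y)
= 0.74·0.21·2 + 0.74·0.79·7 + 0.26·0.21·4 + 0.26·0.79·4
= 5.443

E[P2] = 3.3922 (similar calculation)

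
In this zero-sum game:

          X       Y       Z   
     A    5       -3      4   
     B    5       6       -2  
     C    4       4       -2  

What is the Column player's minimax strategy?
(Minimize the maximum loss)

Column should play Z, value = 4

Work:
Column player minimizes Row's maximum payoff:
Column X: max payoff to Row = 5
Column Y: max payoff to Row = 6
Column Z: max payoff to Row = 4
Minimum is 4, achieved by column Z.
Minimax strategy: Z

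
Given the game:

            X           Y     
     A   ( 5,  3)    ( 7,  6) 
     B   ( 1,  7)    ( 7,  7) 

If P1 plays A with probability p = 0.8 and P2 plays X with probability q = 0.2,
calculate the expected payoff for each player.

E[P1] = 6.44, E[P2] = 5.72

Work:
E[P1] = p·q·π₁(A,X) + p·(1-q)·π₁(A,Y) + (1-p)·q·π₁(B,X) + (1-p)·(1-q)·π₁(B,Y)
= 0.8·0.2·5 + 0.8·0.8·7 + 0.2·0.2·1 + 0.2·0.8·7
= 6.44

E[P2] = 5.72 (similar calculation)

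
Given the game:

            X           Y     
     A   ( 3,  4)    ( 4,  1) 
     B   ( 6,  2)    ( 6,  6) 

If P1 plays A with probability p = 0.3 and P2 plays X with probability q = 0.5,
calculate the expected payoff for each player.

E[P1] = 5.25, E[P2] = 3.55

Work:
E[P1] = p·q·π₁(A,X) + p·(1-q)·π₁(A,Y) + (1-p)·q·π₁(B,X) + (1-p)·(1-q)·π₁(B,Y)
= 0.3·0.5·3 + 0.3·0.5·4 + 0.7·0.5·6 + 0.7·0.5·6
= 5.25

E[P2] = 3.55 (similar calculation)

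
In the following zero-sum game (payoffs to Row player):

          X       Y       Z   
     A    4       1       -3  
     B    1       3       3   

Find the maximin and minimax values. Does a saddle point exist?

Maximin = 1, Minimax = 3, Saddle: False

Work:
Row minimums: [-3, 1] → maximin = 1
Column maximums: [4, 3, 3] → minimax = 3
No saddle point (maximin ≠ minimax). Mixed strategy needed.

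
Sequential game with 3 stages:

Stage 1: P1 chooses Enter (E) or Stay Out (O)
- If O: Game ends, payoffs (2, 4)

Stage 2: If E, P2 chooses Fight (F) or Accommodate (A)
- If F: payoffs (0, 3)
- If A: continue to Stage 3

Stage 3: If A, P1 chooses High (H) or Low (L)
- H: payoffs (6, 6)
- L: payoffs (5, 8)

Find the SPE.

SPE: (E, A, H); Outcome (6, 6)

Work:
Stage 3: P1 chooses H (6 vs 5)
Stage 2: P2: F->3, A->6 (anticipating H). Choose A
Stage 1: P1: O->2, E->6 (anticipating A, H). Choose E
SPE path: E -> A -> H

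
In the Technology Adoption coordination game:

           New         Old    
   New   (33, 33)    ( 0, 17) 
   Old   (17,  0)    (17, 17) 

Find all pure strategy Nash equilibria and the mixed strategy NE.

Pure NE: (New, New) and (Old, Old); Mixed NE: p = 0.5152, q = 0.5152

Work:
Check pure NE:
(New, New): (33, 33) - no unilateral deviation beneficial
(Old, Old): (17, 17) - no unilateral deviation beneficial
Mixed NE: P1 plays New with p = 0.5152, P2 plays New with q = 0.5152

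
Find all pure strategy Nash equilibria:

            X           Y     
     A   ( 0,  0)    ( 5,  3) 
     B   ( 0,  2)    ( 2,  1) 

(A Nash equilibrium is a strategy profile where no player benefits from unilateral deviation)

Nash equilibrium: (A, Y), (B, X)

Work:
Best responses:
  P1 vs X: payoffs [0, 0] → best response A/B (payoff 0)
  P1 vs Y: payoffs [5, 2] → best response A (payoff 5)
  P2 vs A: payoffs [0, 3] → best response Y (payoff 3)
  P2 vs B: payoffs [2, 1] → best response X (payoff 2)
Mutual best responses: (A,Y), (B,X) → Nash equilibria.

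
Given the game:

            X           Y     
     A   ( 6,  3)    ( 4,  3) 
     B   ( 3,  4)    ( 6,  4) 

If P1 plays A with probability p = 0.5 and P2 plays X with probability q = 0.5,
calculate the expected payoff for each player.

E[P1] = 4.75, E[P2] = 3.5

Work:
E[P1] = p·q·π₁(A,X) + p·(1-q)·π₁(A,Y) + (1-p)·q·π₁(B,X) + (1-p)·(1-q)·π₁(B,Y)
= 0.5·0.5·6 + 0.5·0.5·4 + 0.5·0.5·3 + 0.5·0.5·6
= 4.75

E[P2] = 3.5 (similar calculation)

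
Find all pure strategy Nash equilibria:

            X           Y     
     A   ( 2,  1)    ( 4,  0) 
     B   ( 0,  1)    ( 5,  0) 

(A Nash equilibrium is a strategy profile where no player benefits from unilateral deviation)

Nash equilibrium: (A, X)

Work:
Best responses:
  P1 vs X: payoffs [2, 0] → best response A (payoff 2)
  P1 vs Y: payoffs [4, 5] → best response B (payoff 5)
  P2 vs A: payoffs [1, 0] → best response X (payoff 1)
  P2 vs B: payoffs [1, 0] → best response X (payoff 1)
Mutual best responses: (A,X) → Nash equilibria.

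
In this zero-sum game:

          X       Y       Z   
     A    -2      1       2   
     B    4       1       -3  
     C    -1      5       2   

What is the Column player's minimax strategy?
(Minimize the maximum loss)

Column should play Z, value = 2

Work:
Column player minimizes Row's maximum payoff:
Column X: max payoff to Row = 4
Column Y: max payoff to Row = 5
Column Z: max payoff to Row = 2
Minimum is 2, achieved by column Z.
Minimax strategy: Z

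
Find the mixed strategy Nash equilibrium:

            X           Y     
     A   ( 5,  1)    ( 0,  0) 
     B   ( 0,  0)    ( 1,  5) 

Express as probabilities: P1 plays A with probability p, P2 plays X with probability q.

p = 0.8333, q = 0.1667

Work:
Find probabilities that make opponent indifferent:
P2 chooses q to make P1 indifferent between A and B
P1 chooses p to make P2 indifferent between X and Y
Mixed NE: P1 plays (A: 0.8333, B: 0.1667), P2 plays (X: 0.1667, Y: 0.8333)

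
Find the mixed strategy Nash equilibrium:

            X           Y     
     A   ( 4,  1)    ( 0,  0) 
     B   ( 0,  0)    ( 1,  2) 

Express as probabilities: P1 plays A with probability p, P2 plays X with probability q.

p = 0.6667, q = 0.2

Work:
Find probabilities that make opponent indifferent:
P2 chooses q to make P1 indifferent between A and B
P1 chooses p to make P2 indifferent between X and Y
Mixed NE: P1 plays (A: 0.6667, B: 0.3333), P2 plays (X: 0.2, Y: 0.8)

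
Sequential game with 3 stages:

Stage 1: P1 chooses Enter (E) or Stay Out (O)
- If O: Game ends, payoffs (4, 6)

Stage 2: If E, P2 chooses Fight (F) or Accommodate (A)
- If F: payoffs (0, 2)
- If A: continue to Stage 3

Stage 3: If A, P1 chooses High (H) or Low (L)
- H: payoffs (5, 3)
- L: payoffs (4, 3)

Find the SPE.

SPE: (E, A, H); Outcome (5, 3)

Work:
Stage 3: P1 chooses H (5 vs 4)
Stage 2: P2: F->2, A->3 (anticipating H). Choose A
Stage 1: P1: O->4, E->5 (anticipating A, H). Choose E
SPE path: E -> A -> H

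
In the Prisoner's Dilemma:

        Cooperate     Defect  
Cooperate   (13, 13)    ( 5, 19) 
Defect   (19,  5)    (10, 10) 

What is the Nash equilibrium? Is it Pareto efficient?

(Defect, Defect) is NE; not Pareto efficient

Work:
Defect dominates Cooperate for both players:
If P2 cooperates: Defect (19) > Cooperate (13)
If P2 defects: Defect (10) > Cooperate (5)
NE: (Defect, Defect) with payoff (10, 10)
But (Cooperate, Cooperate) = (13, 13) Pareto dominates (10, 10)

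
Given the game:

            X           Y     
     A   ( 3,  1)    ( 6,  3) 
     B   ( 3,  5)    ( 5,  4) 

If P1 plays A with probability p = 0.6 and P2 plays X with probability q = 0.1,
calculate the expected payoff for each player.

E[P1] = 5.34, E[P2] = 3.32

Work:
E[P1] = p·q·π₁(A,X) + p·(1-q)·π₁(A,Y) + (1-p)·q·π₁(B,X) + (1-p)·(1-q)·π₁(B,Y)
= 0.6·0.1·3 + 0.6·0.9·6 + 0.4·0.1·3 + 0.4·0.9·5
= 5.34

E[P2] = 3.32 (similar calculation)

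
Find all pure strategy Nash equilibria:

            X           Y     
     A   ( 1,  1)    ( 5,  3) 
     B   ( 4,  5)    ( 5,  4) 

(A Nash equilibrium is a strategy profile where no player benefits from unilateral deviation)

Nash equilibrium: (A, Y), (B, X)

Work:
Best responses:
  P1 vs X: payoffs [1, 4] → best response B (payoff 4)
  P1 vs Y: payoffs [5, 5] → best response A/B (payoff 5)
  P2 vs A: payoffs [1, 3] → best response Y (payoff 3)
  P2 vs B: payoffs [5, 4] → best response X (payoff 5)
Mutual best responses: (A,Y), (B,X) → Nash equilibria.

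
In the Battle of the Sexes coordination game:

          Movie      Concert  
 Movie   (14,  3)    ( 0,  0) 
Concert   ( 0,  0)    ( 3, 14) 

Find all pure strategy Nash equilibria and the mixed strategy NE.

Pure NE: (Movie, Movie) and (Concert, Concert); Mixed NE: p = 0.8235, q = 0.1765

Work:
Check pure NE:
(Movie, Movie): (14, 3) - no unilateral deviation beneficial
(Concert, Concert): (3, 14) - no unilateral deviation beneficial
Mixed NE: P1 plays Movie with p = 0.8235, P2 plays Movie with q = 0.1765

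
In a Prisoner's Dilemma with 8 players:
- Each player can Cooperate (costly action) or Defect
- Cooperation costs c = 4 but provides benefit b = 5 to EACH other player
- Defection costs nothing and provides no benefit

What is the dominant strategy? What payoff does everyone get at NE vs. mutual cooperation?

Dominant: Defect; NE payoff = 0; Coop payoff = 31

Work:
Defect dominates (saves cost c = 4, benefit to others is external)
NE: All defect → everyone gets 0
If all cooperate: each receives (7)×5 - 4 = 31
Social dilemma: 31 > 0 but NE gives 0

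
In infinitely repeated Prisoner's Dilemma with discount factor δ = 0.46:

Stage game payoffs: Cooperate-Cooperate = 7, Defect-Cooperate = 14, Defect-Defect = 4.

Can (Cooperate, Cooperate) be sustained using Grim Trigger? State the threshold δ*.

δ* = 0.7; since δ = 0.46 < 0.7, cooperation cannot be sustained

Work:
For Grim Trigger:
Cooperate forever: 7/(1-δ)
Defect then punished: 14 + 4·δ/(1-δ)
Need: 7/(1-δ) ≥ 14 + 4·δ/(1-δ)
Solving: δ ≥ (T-R)/(T-P) = (14-7)/(14-4) = 0.7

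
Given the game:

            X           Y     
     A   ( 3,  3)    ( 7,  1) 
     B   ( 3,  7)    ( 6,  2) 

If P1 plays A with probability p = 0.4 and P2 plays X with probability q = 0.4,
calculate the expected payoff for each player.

E[P1] = 5.04, E[P2] = 3.12

Work:
E[P1] = p·q·π₁(A,X) + p·(1-q)·π₁(A,Y) + (1-p)·q·π₁(B,X) + (1-p)·(1-q)·π₁(B,Y)
= 0.4·0.4·3 + 0.4·0.6·7 + 0.6·0.4·3 + 0.6·0.6·6
= 5.04

E[P2] = 3.12 (similar calculation)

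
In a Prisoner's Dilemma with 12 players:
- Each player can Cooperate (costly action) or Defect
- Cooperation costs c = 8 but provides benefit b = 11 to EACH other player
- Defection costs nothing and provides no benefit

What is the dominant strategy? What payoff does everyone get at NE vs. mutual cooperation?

Dominant: Defect; NE payoff = 0; Coop payoff = 113

Work:
Defect dominates (saves cost c = 8, benefit to others is external)
NE: All defect → everyone gets 0
If all cooperate: each receives (11)×11 - 8 = 113
Social dilemma: 113 > 0 but NE gives 0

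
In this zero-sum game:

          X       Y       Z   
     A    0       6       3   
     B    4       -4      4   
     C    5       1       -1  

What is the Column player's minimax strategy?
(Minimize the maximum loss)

Column should play Z, value = 4

Work:
Column player minimizes Row's maximum payoff:
Column X: max payoff to Row = 5
Column Y: max payoff to Row = 6
Column Z: max payoff to Row = 4
Minimum is 4, achieved by column Z.
Minimax strategy: Z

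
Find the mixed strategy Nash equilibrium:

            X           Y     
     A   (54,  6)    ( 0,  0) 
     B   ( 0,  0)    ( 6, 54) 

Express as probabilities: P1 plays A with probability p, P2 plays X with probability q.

p = 0.9, q = 0.1

Work:
Find probabilities that make opponent indifferent:
P2 chooses q to make P1 indifferent between A and B
P1 chooses p to make P2 indifferent between X and Y
Mixed NE: P1 plays (A: 0.9, B: 0.1), P2 plays (X: 0.1, Y: 0.9)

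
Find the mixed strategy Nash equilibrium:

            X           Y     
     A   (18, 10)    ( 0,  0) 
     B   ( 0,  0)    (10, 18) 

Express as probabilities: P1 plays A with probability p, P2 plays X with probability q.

p = 0.6429, q = 0.3571

Work:
Find probabilities that make opponent indifferent:
P2 chooses q to make P1 indifferent between A and B
P1 chooses p to make P2 indifferent between X and Y
Mixed NE: P1 plays (A: 0.6429, B: 0.3571), P2 plays (X: 0.3571, Y: 0.6429)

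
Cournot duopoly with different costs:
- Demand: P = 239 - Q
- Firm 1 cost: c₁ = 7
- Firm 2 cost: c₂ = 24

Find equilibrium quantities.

q₁* = 83.0, q₂* = 66.0

Work:
Reaction: q₁ = (239 - 7 - q₂)/2
Reaction: q₂ = (239 - 24 - q₁)/2
Solve simultaneously:
q₁* = (239 - 2×7 + 24)/3 = 83.0
q₂* = (239 - 2×24 + 7)/3 = 66.0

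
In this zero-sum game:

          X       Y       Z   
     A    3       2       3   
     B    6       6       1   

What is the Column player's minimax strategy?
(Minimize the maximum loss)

Column should play Z, value = 3

Work:
Column player minimizes Row's maximum payoff:
Column X: max payoff to Row = 6
Column Y: max payoff to Row = 6
Column Z: max payoff to Row = 3
Minimum is 3, achieved by column Z.
Minimax strategy: Z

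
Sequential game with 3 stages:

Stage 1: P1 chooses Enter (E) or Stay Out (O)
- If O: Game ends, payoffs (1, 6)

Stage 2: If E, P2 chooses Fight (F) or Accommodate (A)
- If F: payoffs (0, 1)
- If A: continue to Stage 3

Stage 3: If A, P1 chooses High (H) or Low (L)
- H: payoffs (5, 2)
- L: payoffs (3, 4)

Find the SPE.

SPE: (E, A, H); Outcome (5, 2)

Work:
Stage 3: P1 chooses H (5 vs 3)
Stage 2: P2: F->1, A->2 (anticipating H). Choose A
Stage 1: P1: O->1, E->5 (anticipating A, H). Choose E
SPE path: E -> A -> H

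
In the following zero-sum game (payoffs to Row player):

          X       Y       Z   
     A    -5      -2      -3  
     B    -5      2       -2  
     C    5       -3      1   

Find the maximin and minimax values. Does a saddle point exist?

Maximin = -3, Minimax = 1, Saddle: False

Work:
Row minimums: [-5, -5, -3] → maximin = -3
Column maximums: [5, 2, 1] → minimax = 1
No saddle point (maximin ≠ minimax). Mixed strategy needed.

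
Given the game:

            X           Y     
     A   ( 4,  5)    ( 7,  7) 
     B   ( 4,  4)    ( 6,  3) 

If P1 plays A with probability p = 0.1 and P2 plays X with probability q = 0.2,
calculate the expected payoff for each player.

E[P1] = 5.68, E[P2] = 3.54

Work:
E[P1] = p·q·π₁(A,X) + p·(1-q)·π₁(A,Y) + (1-p)·q·π₁(B,X) + (1-p)·(1-q)·π₁(B,Y)
= 0.1·0.2·4 + 0.1·0.8·7 + 0.9·0.2·4 + 0.9·0.8·6
= 5.68

E[P2] = 3.54 (similar calculation)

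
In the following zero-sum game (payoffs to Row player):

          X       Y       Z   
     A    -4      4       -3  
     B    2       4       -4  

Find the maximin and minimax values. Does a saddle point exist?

Maximin = -4, Minimax = -3, Saddle: False

Work:
Row minimums: [-4, -4] → maximin = -4
Column maximums: [2, 4, -3] → minimax = -3
No saddle point (maximin ≠ minimax). Mixed strategy needed.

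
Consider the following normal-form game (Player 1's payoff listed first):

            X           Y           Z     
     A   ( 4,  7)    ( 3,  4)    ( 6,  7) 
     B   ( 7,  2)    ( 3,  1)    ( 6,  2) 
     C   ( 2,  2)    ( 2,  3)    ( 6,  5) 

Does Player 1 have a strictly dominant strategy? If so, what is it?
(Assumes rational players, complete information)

No strictly dominant strategy exists for Player 1

Work:
A strategy strictly dominates another if it gives a strictly higher payoff against every opponent action. Compare each pair of P1's strategies column-by-column:
  A vs B: [4 vs 7, 3 vs 3, 6 vs 6] → A does not strictly dominate B (column X: 4 ≤ 7)
  A vs C: [4 vs 2, 3 vs 2, 6 vs 6] → A does not strictly dominate C (column Z: 6 ≤ 6)
  B vs A: [7 vs 4, 3 vs 3, 6 vs 6] → B does not strictly dominate A (column Y: 3 ≤ 3)
  B vs C: [7 vs 2, 3 vs 2, 6 vs 6] → B does not strictly dominate C (column Z: 6 ≤ 6)
  C vs A: [2 vs 4, 2 vs 3, 6 vs 6] → C does not strictly dominate A (column X: 2 ≤ 4)
  C vs B: [2 vs 7, 2 vs 3, 6 vs 6] → C does not strictly dominate B (column X: 2 ≤ 7)
No single strategy strictly dominates all others → no strictly dominant strategy.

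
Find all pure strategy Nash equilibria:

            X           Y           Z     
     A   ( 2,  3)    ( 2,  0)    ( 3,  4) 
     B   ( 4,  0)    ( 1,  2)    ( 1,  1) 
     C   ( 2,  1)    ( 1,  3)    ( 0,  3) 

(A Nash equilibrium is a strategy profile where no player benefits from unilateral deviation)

Nash equilibrium: (A, Z)

Work:
Best responses:
  P1 vs X: payoffs [2, 4, 2] → best response B (payoff 4)
  P1 vs Y: payoffs [2, 1, 1] → best response A (payoff 2)
  P1 vs Z: payoffs [3, 1, 0] → best response A (payoff 3)
  P2 vs A: payoffs [3, 0, 4] → best response Z (payoff 4)
  P2 vs B: payoffs [0, 2, 1] → best response Y (payoff 2)
  P2 vs C: payoffs [1, 3, 3] → best response Y/Z (payoff 3)
Mutual best responses: (A,Z) → Nash equilibria.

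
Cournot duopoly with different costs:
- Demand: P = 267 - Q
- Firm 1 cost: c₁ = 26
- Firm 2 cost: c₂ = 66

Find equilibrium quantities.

q₁* = 93.67, q₂* = 53.67

Work:
Reaction: q₁ = (267 - 26 - q₂)/2
Reaction: q₂ = (267 - 66 - q₁)/2
Solve simultaneously:
q₁* = (267 - 2×26 + 66)/3 = 93.67
q₂* = (267 - 2×66 + 26)/3 = 53.67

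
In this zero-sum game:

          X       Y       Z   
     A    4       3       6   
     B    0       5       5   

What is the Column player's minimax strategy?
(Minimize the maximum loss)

Column should play X, value = 4

Work:
Column player minimizes Row's maximum payoff:
Column X: max payoff to Row = 4
Column Y: max payoff to Row = 5
Column Z: max payoff to Row = 6
Minimum is 4, achieved by column X.
Minimax strategy: X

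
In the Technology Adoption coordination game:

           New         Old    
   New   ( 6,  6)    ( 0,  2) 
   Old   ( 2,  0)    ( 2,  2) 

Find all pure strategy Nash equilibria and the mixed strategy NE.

Pure NE: (New, New) and (Old, Old); Mixed NE: p = 0.3333, q = 0.3333

Work:
Check pure NE:
(New, New): (6, 6) - no unilateral deviation beneficial
(Old, Old): (2, 2) - no unilateral deviation beneficial
Mixed NE: P1 plays New with p = 0.3333, P2 plays New with q = 0.3333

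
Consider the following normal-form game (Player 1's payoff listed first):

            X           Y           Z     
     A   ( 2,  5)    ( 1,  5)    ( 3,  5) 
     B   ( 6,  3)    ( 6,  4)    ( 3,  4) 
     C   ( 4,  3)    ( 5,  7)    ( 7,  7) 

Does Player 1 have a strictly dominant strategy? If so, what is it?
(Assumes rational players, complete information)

No strictly dominant strategy exists for Player 1

Work:
A strategy strictly dominates another if it gives a strictly higher payoff against every opponent action. Compare each pair of P1's strategies column-by-column:
  A vs B: [2 vs 6, 1 vs 6, 3 vs 3] → A does not strictly dominate B (column X: 2 ≤ 6)
  A vs C: [2 vs 4, 1 vs 5, 3 vs 7] → A does not strictly dominate C (column X: 2 ≤ 4)
  B vs A: [6 vs 2, 6 vs 1, 3 vs 3] → B does not strictly dominate A (column Z: 3 ≤ 3)
  B vs C: [6 vs 4, 6 vs 5, 3 vs 7] → B does not strictly dominate C (column Z: 3 ≤ 7)
  C vs A: [4 vs 2, 5 vs 1, 7 vs 3] → C strictly dominates A
  C vs B: [4 vs 6, 5 vs 6, 7 vs 3] → C does not strictly dominate B (column X: 4 ≤ 6)
No single strategy strictly dominates all others → no strictly dominant strategy.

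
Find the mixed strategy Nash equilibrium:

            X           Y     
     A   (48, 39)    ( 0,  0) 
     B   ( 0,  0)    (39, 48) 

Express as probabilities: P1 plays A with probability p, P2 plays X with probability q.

p = 0.5517, q = 0.4483

Work:
Find probabilities that make opponent indifferent:
P2 chooses q to make P1 indifferent between A and B
P1 chooses p to make P2 indifferent between X and Y
Mixed NE: P1 plays (A: 0.5517, B: 0.4483), P2 plays (X: 0.4483, Y: 0.5517)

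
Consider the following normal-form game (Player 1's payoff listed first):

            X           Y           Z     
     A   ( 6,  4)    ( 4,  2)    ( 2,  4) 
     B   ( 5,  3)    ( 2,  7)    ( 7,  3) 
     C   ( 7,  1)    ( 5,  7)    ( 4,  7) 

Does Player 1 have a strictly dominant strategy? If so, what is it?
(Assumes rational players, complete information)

No strictly dominant strategy exists for Player 1

Work:
A strategy strictly dominates another if it gives a strictly higher payoff against every opponent action. Compare each pair of P1's strategies column-by-column:
  A vs B: [6 vs 5, 4 vs 2, 2 vs 7] → A does not strictly dominate B (column Z: 2 ≤ 7)
  A vs C: [6 vs 7, 4 vs 5, 2 vs 4] → A does not strictly dominate C (column X: 6 ≤ 7)
  B vs A: [5 vs 6, 2 vs 4, 7 vs 2] → B does not strictly dominate A (column X: 5 ≤ 6)
  B vs C: [5 vs 7, 2 vs 5, 7 vs 4] → B does not strictly dominate C (column X: 5 ≤ 7)
  C vs A: [7 vs 6, 5 vs 4, 4 vs 2] → C strictly dominates A
  C vs B: [7 vs 5, 5 vs 2, 4 vs 7] → C does not strictly dominate B (column Z: 4 ≤ 7)
No single strategy strictly dominates all others → no strictly dominant strategy.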